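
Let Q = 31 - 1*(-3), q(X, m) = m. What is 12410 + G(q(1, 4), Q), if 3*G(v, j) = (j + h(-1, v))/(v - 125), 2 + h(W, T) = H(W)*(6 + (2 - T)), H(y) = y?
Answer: 4504802/363 ≈ 12410.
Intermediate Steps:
h(W, T) = -2 + W*(8 - T) (h(W, T) = -2 + W*(6 + (2 - T)) = -2 + W*(8 - T))
Q = 34 (Q = 31 + 3 = 34)
G(v, j) = (-10 + j + v)/(3*(-125 + v)) (G(v, j) = ((j + (-2 + 8*(-1) - 1*v*(-1)))/(v - 125))/3 = ((j + (-2 - 8 + v))/(-125 + v))/3 = ((j + (-10 + v))/(-125 + v))/3 = ((-10 + j + v)/(-125 + v))/3 = (-10 + j + v)/(3*(-125 + v)))
12410 + G(q(1, 4), Q) = 12410 + (-10 + 34 + 4)/(3*(-125 + 4)) = 12410 + (⅓)*28/(-121) = 12410 + (⅓)*(-1/121)*28 = 12410 - 28/363 = 4504802/363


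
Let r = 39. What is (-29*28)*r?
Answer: -31668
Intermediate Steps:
(-29*28)*r = -29*28*39 = -812*39 = -31668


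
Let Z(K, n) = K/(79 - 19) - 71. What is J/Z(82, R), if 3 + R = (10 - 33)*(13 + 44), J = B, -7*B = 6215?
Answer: 186450/14623 ≈ 12.750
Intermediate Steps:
B = -6215/7 (B = -1/7*6215 = -6215/7 ≈ -887.86)
J = -6215/7 ≈ -887.86
R = -1314 (R = -3 + (10 - 33)*(13 + 44) = -3 - 23*57 = -3 - 1311 = -1314)
Z(K, n) = -71 + K/60 (Z(K, n) = K/60 - 71 = -71 + K/60)
J/Z(82, R) = -6215/(7*(-71 + (1/60)*82)) = -6215/(7*(-71 + 41/30)) = -6215/(7*(-2089/30)) = -6215/7*(-30/2089) = 186450/14623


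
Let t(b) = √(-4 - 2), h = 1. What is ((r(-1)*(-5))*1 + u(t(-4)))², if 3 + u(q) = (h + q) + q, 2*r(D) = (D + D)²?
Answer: 120 - 48*I*√6 ≈ 120.0 - 117.58*I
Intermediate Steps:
r(D) = 2*D² (r(D) = (D + D)²/2 = (2*D)²/2 = (4*D²)/2 = 2*D²)
t(b) = I*√6 (t(b) = √(-6) = I*√6)
u(q) = -2 + 2*q (u(q) = -3 + ((1 + q) + q) = -3 + (1 + 2*q) = -2 + 2*q)
((r(-1)*(-5))*1 + u(t(-4)))² = (((2*(-1)²)*(-5))*1 + (-2 + 2*(I*√6)))² = (((2*1)*(-5))*1 + (-2 + 2*I*√6))² = ((2*(-5))*1 + (-2 + 2*I*√6))² = (-10*1 + (-2 + 2*I*√6))² = (-10 + (-2 + 2*I*√6))² = (-12 + 2*I*√6)²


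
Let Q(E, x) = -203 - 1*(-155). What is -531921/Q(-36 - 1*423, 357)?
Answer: 177307/16 ≈ 11082.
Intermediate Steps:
Q(E, x) = -48 (Q(E, x) = -203 + 155 = -48)
-531921/Q(-36 - 1*423, 357) = -531921/(-48) = -531921*(-1/48) = 177307/16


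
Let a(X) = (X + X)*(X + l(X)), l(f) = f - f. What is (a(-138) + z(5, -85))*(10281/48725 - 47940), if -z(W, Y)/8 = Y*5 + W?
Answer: -96816983045112/48725 ≈ -1.9870e+9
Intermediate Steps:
l(f) = 0
a(X) = 2*X² (a(X) = (X + X)*(X + 0) = (2*X)*X = 2*X²)
z(W, Y) = -40*Y - 8*W (z(W, Y) = -8*(Y*5 + W) = -8*(5*Y + W) = -8*(W + 5*Y) = -40*Y - 8*W)
(a(-138) + z(5, -85))*(10281/48725 - 47940) = (2*(-138)² + (-40*(-85) - 8*5))*(10281/48725 - 47940) = (2*19044 + (3400 - 40))*(10281*(1/48725) - 47940) = (38088 + 3360)*(10281/48725 - 47940) = 41448*(-2335866219/48725) = -96816983045112/48725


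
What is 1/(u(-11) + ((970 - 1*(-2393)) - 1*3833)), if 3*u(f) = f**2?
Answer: -3/1289 ≈ -0.0023274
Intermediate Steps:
u(f) = f**2/3
1/(u(-11) + ((970 - 1*(-2393)) - 1*3833)) = 1/((1/3)*(-11)**2 + ((970 - 1*(-2393)) - 1*3833)) = 1/((1/3)*121 + ((970 + 2393) - 3833)) = 1/(121/3 + (3363 - 3833)) = 1/(121/3 - 470) = 1/(-1289/3) = -3/1289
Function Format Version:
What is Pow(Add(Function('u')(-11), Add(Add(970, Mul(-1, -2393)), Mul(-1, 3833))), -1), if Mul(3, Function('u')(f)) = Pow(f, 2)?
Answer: Rational(-3, 1289) ≈ -0.0023274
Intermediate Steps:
Function('u')(f) = Mul(Rational(1, 3), Pow(f, 2))
Pow(Add(Function('u')(-11), Add(Add(970, Mul(-1, -2393)), Mul(-1, 3833))), -1) = Pow(Add(Mul(Rational(1, 3), Pow(-11, 2)), Add(Add(970, Mul(-1, -2393)), Mul(-1, 3833))), -1) = Pow(Add(Mul(Rational(1, 3), 121), Add(Add(970, 2393), -3833)), -1) = Pow(Add(Rational(121, 3), Add(3363, -3833)), -1) = Pow(Add(Rational(121, 3), -470), -1) = Pow(Rational(-1289, 3), -1) = Rational(-3, 1289)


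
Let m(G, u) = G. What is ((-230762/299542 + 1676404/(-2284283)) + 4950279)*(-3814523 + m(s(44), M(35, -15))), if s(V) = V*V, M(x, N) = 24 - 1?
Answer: -6456942881020787220414980/342119349193 ≈ -1.8873e+13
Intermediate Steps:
M(x, N) = 23
s(V) = V²
((-230762/299542 + 1676404/(-2284283)) + 4950279)*(-3814523 + m(s(44), M(35, -15))) = ((-230762/299542 + 1676404/(-2284283)) + 4950279)*(-3814523 + 44²) = ((-230762*1/299542 + 1676404*(-1/2284283)) + 4950279)*(-3814523 + 1936) = ((-115381/149771 - 1676404/2284283) + 4950279)*(-3812587) = (-514639560307/342119349193 + 4950279)*(-3812587) = (1693585715164214540/342119349193)*(-3812587) = -6456942881020787220414980/342119349193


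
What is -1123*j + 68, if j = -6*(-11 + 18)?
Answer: 47234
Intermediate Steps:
j = -42 (j = -6*7 = -42)
-1123*j + 68 = -1123*(-42) + 68 = 47166 + 68 = 47234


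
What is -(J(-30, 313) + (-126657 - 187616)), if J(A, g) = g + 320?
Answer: 313640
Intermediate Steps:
J(A, g) = 320 + g
-(J(-30, 313) + (-126657 - 187616)) = -((320 + 313) + (-126657 - 187616)) = -(633 - 314273) = -1*(-313640) = 313640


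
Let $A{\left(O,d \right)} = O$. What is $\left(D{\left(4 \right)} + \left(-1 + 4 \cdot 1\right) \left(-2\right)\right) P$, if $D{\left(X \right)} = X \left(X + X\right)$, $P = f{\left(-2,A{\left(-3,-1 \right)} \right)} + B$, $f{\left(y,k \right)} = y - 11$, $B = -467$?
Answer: $-12480$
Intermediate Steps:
$f{\left(y,k \right)} = -11 + y$
$P = -480$ ($P = \left(-11 - 2\right) - 467 = -13 - 467 = -480$)
$D{\left(X \right)} = 2 X^{2}$ ($D{\left(X \right)} = X 2 X = 2 X^{2}$)
$\left(D{\left(4 \right)} + \left(-1 + 4 \cdot 1\right) \left(-2\right)\right) P = \left(2 \cdot 4^{2} + \left(-1 + 4 \cdot 1\right) \left(-2\right)\right) \left(-480\right) = \left(2 \cdot 16 + \left(-1 + 4\right) \left(-2\right)\right) \left(-480\right) = \left(32 + 3 \left(-2\right)\right) \left(-480\right) = \left(32 - 6\right) \left(-480\right) = 26 \left(-480\right) = -12480$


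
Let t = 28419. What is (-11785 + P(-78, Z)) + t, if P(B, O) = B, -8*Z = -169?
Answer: 16556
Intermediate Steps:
Z = 169/8 (Z = -1/8*(-169) = 169/8 ≈ 21.125)
(-11785 + P(-78, Z)) + t = (-11785 - 78) + 28419 = -11863 + 28419 = 16556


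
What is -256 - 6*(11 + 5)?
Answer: -352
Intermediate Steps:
-256 - 6*(11 + 5) = -256 - 6*16 = -256 - 1*96 = -256 - 96 = -352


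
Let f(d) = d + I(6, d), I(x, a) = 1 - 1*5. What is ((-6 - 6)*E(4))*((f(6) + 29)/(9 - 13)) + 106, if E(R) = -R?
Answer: -266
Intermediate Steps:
I(x, a) = -4 (I(x, a) = 1 - 5 = -4)
f(d) = -4 + d (f(d) = d - 4 = -4 + d)
((-6 - 6)*E(4))*((f(6) + 29)/(9 - 13)) + 106 = ((-6 - 6)*(-1*4))*(((-4 + 6) + 29)/(9 - 13)) + 106 = (-12*(-4))*((2 + 29)/(-4)) + 106 = 48*(31*(-¼)) + 106 = 48*(-31/4) + 106 = -372 + 106 = -266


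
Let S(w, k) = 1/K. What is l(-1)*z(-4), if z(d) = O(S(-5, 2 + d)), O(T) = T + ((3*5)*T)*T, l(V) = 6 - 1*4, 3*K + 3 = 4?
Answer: 276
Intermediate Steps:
K = ⅓ (K = -1 + (⅓)*4 = -1 + 4/3 = ⅓ ≈ 0.33333)
l(V) = 2 (l(V) = 6 - 4 = 2)
S(w, k) = 3 (S(w, k) = 1/(⅓) = 3)
O(T) = T + 15*T² (O(T) = T + (15*T)*T = T + 15*T²)
z(d) = 138 (z(d) = 3*(1 + 15*3) = 3*(1 + 45) = 3*46 = 138)
l(-1)*z(-4) = 2*138 = 276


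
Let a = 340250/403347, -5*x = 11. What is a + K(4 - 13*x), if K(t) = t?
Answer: 67446811/2016735 ≈ 33.444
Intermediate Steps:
x = -11/5 (x = -⅕*11 = -11/5 ≈ -2.2000)
a = 340250/403347 (a = 340250*(1/403347) = 340250/403347 ≈ 0.84357)
a + K(4 - 13*x) = 340250/403347 + (4 - 13*(-11/5)) = 340250/403347 + (4 + 143/5) = 340250/403347 + 163/5 = 67446811/2016735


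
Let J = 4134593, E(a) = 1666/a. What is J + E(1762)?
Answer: 3642577266/881 ≈ 4.1346e+6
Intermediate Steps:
J + E(1762) = 4134593 + 1666/1762 = 4134593 + 1666*(1/1762) = 4134593 + 833/881 = 3642577266/881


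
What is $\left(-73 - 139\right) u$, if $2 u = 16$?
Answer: $-1696$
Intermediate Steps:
$u = 8$ ($u = \frac{1}{2} \cdot 16 = 8$)
$\left(-73 - 139\right) u = \left(-73 - 139\right) 8 = \left(-212\right) 8 = -1696$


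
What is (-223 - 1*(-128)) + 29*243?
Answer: 6952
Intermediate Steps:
(-223 - 1*(-128)) + 29*243 = (-223 + 128) + 7047 = -95 + 7047 = 6952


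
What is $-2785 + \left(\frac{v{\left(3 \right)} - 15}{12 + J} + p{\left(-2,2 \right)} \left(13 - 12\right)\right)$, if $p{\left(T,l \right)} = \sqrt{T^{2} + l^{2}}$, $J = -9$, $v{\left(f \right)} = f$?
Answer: $-2789 + 2 \sqrt{2} \approx -2786.2$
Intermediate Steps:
$-2785 + \left(\frac{v{\left(3 \right)} - 15}{12 + J} + p{\left(-2,2 \right)} \left(13 - 12\right)\right) = -2785 + \left(\frac{3 - 15}{12 - 9} + \sqrt{\left(-2\right)^{2} + 2^{2}} \left(13 - 12\right)\right) = -2785 - \left(4 - \sqrt{4 + 4} \left(13 - 12\right)\right) = -2785 - \left(4 - \sqrt{8} \cdot 1\right) = -2785 - \left(4 - 2 \sqrt{2} \cdot 1\right) = -2785 - \left(4 - 2 \sqrt{2}\right) = -2789 + 2 \sqrt{2}$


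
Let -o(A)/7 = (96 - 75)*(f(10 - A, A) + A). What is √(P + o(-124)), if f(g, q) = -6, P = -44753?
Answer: I*√25643 ≈ 160.13*I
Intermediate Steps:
o(A) = 882 - 147*A (o(A) = -7*(96 - 75)*(-6 + A) = -147*(-6 + A) = -7*(-126 + 21*A) = 882 - 147*A)
√(P + o(-124)) = √(-44753 + (882 - 147*(-124))) = √(-44753 + (882 + 18228)) = √(-44753 + 19110) = √(-25643) = I*√25643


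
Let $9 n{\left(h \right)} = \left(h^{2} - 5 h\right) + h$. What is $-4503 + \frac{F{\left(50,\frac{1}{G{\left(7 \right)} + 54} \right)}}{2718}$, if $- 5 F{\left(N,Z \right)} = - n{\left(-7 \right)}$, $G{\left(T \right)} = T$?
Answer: $- \frac{550761853}{122310} \approx -4503.0$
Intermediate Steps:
$n{\left(h \right)} = - \frac{4 h}{9} + \frac{h^{2}}{9}$ ($n{\left(h \right)} = \frac{\left(h^{2} - 5 h\right) + h}{9} = \frac{h^{2} - 4 h}{9} = - \frac{4 h}{9} + \frac{h^{2}}{9}$)
$F{\left(N,Z \right)} = \frac{77}{45}$ ($F{\left(N,Z \right)} = - \frac{\left(-1\right) \frac{1}{9} \left(-7\right) \left(-4 - 7\right)}{5} = - \frac{\left(-1\right) \frac{1}{9} \left(-7\right) \left(-11\right)}{5} = - \frac{\left(-1\right) \frac{77}{9}}{5} = \left(- \frac{1}{5}\right) \left(- \frac{77}{9}\right) = \frac{77}{45}$)
$-4503 + \frac{F{\left(50,\frac{1}{G{\left(7 \right)} + 54} \right)}}{2718} = -4503 + \frac{77}{45 \cdot 2718} = -4503 + \frac{77}{45} \cdot \frac{1}{2718} = -4503 + \frac{77}{122310} = - \frac{550761853}{122310}$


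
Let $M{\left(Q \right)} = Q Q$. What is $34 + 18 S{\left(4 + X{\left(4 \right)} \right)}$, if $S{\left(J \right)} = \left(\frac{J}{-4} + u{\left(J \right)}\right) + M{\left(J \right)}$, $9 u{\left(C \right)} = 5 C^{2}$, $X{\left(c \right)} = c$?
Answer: $1790$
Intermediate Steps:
$u{\left(C \right)} = \frac{5 C^{2}}{9}$
$M{\left(Q \right)} = Q^{2}$
$S{\left(J \right)} = - \frac{J}{4} + \frac{14 J^{2}}{9}$ ($S{\left(J \right)} = \left(\frac{J}{-4} + \frac{5 J^{2}}{9}\right) + J^{2} = \left(J \left(- \frac{1}{4}\right) + \frac{5 J^{2}}{9}\right) + J^{2} = \left(- \frac{J}{4} + \frac{5 J^{2}}{9}\right) + J^{2} = - \frac{J}{4} + \frac{14 J^{2}}{9}$)
$34 + 18 S{\left(4 + X{\left(4 \right)} \right)} = 34 + 18 \frac{\left(4 + 4\right) \left(-9 + 56 \left(4 + 4\right)\right)}{36} = 34 + 18 \cdot \frac{1}{36} \cdot 8 \left(-9 + 56 \cdot 8\right) = 34 + 18 \cdot \frac{1}{36} \cdot 8 \left(-9 + 448\right) = 34 + 18 \cdot \frac{1}{36} \cdot 8 \cdot 439 = 34 + 18 \cdot \frac{878}{9} = 34 + 1756 = 1790$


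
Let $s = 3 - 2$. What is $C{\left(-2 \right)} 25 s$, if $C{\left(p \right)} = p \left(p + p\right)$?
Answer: $200$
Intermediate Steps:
$s = 1$ ($s = 3 - 2 = 1$)
$C{\left(p \right)} = 2 p^{2}$ ($C{\left(p \right)} = p 2 p = 2 p^{2}$)
$C{\left(-2 \right)} 25 s = 2 \left(-2\right)^{2} \cdot 25 \cdot 1 = 2 \cdot 4 \cdot 25 \cdot 1 = 8 \cdot 25 \cdot 1 = 200 \cdot 1 = 200$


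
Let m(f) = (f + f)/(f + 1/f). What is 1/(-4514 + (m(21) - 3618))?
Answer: -221/1796731 ≈ -0.00012300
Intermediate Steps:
m(f) = 2*f/(f + 1/f) (m(f) = (2*f)/(f + 1/f) = 2*f/(f + 1/f))
1/(-4514 + (m(21) - 3618)) = 1/(-4514 + (2*21²/(1 + 21²) - 3618)) = 1/(-4514 + (2*441/(1 + 441) - 3618)) = 1/(-4514 + (2*441/442 - 3618)) = 1/(-4514 + (2*441*(1/442) - 3618)) = 1/(-4514 + (441/221 - 3618)) = 1/(-4514 - 799137/221) = 1/(-1796731/221) = -221/1796731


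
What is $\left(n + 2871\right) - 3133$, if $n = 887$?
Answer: $625$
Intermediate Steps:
$\left(n + 2871\right) - 3133 = \left(887 + 2871\right) - 3133 = 3758 - 3133 = 625$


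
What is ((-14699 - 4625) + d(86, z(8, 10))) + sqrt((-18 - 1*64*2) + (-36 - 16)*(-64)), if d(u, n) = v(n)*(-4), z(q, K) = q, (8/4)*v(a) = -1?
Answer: -19322 + sqrt(3182) ≈ -19266.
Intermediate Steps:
v(a) = -1/2 (v(a) = (1/2)*(-1) = -1/2)
d(u, n) = 2 (d(u, n) = -1/2*(-4) = 2)
((-14699 - 4625) + d(86, z(8, 10))) + sqrt((-18 - 1*64*2) + (-36 - 16)*(-64)) = ((-14699 - 4625) + 2) + sqrt((-18 - 1*64*2) + (-36 - 16)*(-64)) = (-19324 + 2) + sqrt((-18 - 64*2) - 52*(-64)) = -19322 + sqrt((-18 - 128) + 3328) = -19322 + sqrt(-146 + 3328) = -19322 + sqrt(3182)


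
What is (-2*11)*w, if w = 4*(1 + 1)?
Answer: -176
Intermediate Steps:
w = 8 (w = 4*2 = 8)
(-2*11)*w = -2*11*8 = -22*8 = -176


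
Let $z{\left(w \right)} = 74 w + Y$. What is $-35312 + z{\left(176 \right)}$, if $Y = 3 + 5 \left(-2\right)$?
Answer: $-22295$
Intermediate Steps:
$Y = -7$ ($Y = 3 - 10 = -7$)
$z{\left(w \right)} = -7 + 74 w$ ($z{\left(w \right)} = 74 w - 7 = -7 + 74 w$)
$-35312 + z{\left(176 \right)} = -35312 + \left(-7 + 74 \cdot 176\right) = -35312 + \left(-7 + 13024\right) = -35312 + 13017 = -22295$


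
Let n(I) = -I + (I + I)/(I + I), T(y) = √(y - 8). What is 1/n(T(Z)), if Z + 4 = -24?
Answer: 1/37 + 6*I/37 ≈ 0.027027 + 0.16216*I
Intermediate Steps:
Z = -28 (Z = -4 - 24 = -28)
T(y) = √(-8 + y)
n(I) = 1 - I (n(I) = -I + (2*I)/((2*I)) = -I + (2*I)*(1/(2*I)) = -I + 1 = 1 - I)
1/n(T(Z)) = 1/(1 - √(-8 - 28)) = 1/(1 - √(-36)) = 1/(1 - 6*I) = (1 + 6*I)/37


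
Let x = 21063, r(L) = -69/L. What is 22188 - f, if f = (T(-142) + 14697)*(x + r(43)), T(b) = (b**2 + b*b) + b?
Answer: -49703286036/43 ≈ -1.1559e+9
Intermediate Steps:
T(b) = b + 2*b**2 (T(b) = (b**2 + b**2) + b = 2*b**2 + b = b + 2*b**2)
f = 49704240120/43 (f = (-142*(1 + 2*(-142)) + 14697)*(21063 - 69/43) = (-142*(1 - 284) + 14697)*(21063 - 69*1/43) = (-142*(-283) + 14697)*(21063 - 69/43) = (40186 + 14697)*(905640/43) = 54883*(905640/43) = 49704240120/43 ≈ 1.1559e+9)
22188 - f = 22188 - 1*49704240120/43 = 22188 - 49704240120/43 = -49703286036/43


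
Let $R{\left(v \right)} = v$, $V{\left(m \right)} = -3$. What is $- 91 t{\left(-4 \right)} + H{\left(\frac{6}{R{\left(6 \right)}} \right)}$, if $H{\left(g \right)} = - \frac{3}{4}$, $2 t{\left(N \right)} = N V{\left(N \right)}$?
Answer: $- \frac{2187}{4} \approx -546.75$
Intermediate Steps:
$t{\left(N \right)} = - \frac{3 N}{2}$ ($t{\left(N \right)} = \frac{N \left(-3\right)}{2} = \frac{\left(-3\right) N}{2} = - \frac{3 N}{2}$)
$H{\left(g \right)} = - \frac{3}{4}$ ($H{\left(g \right)} = \left(-3\right) \frac{1}{4} = - \frac{3}{4}$)
$- 91 t{\left(-4 \right)} + H{\left(\frac{6}{R{\left(6 \right)}} \right)} = - 91 \left(\left(- \frac{3}{2}\right) \left(-4\right)\right) - \frac{3}{4} = \left(-91\right) 6 - \frac{3}{4} = -546 - \frac{3}{4} = - \frac{2187}{4}$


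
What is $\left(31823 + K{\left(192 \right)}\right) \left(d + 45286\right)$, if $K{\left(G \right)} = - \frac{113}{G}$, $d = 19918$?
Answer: $\frac{99597528803}{48} \approx 2.0749 \cdot 10^{9}$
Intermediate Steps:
$\left(31823 + K{\left(192 \right)}\right) \left(d + 45286\right) = \left(31823 - \frac{113}{192}\right) \left(19918 + 45286\right) = \left(31823 - \frac{113}{192}\right) 65204 = \frac{6109903}{192} \cdot 65204 = \frac{99597528803}{48}$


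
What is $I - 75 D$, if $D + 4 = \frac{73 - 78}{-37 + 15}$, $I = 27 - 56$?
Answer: $\frac{5587}{22} \approx 253.95$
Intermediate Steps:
$I = -29$
$D = - \frac{83}{22}$ ($D = -4 + \frac{73 - 78}{-37 + 15} = -4 - \frac{5}{-22} = -4 - - \frac{5}{22} = -4 + \frac{5}{22} = - \frac{83}{22} \approx -3.7727$)
$I - 75 D = -29 - - \frac{6225}{22} = -29 + \frac{6225}{22} = \frac{5587}{22}$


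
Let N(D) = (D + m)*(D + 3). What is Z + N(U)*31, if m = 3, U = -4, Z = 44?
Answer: 75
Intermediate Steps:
N(D) = (3 + D)**2 (N(D) = (D + 3)*(D + 3) = (3 + D)*(3 + D) = (3 + D)**2)
Z + N(U)*31 = 44 + (9 + (-4)**2 + 6*(-4))*31 = 44 + (9 + 16 - 24)*31 = 44 + 1*31 = 44 + 31 = 75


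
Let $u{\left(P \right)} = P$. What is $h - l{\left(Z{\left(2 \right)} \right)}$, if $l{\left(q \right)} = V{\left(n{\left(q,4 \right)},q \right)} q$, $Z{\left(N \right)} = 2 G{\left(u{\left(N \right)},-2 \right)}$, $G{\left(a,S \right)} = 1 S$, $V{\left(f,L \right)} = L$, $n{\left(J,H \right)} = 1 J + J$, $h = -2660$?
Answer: $-2676$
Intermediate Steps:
$n{\left(J,H \right)} = 2 J$ ($n{\left(J,H \right)} = J + J = 2 J$)
$G{\left(a,S \right)} = S$
$Z{\left(N \right)} = -4$ ($Z{\left(N \right)} = 2 \left(-2\right) = -4$)
$l{\left(q \right)} = q^{2}$ ($l{\left(q \right)} = q q = q^{2}$)
$h - l{\left(Z{\left(2 \right)} \right)} = -2660 - \left(-4\right)^{2} = -2660 - 16 = -2676$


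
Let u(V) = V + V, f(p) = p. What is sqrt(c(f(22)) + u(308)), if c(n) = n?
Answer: sqrt(638) ≈ 25.259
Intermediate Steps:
u(V) = 2*V
sqrt(c(f(22)) + u(308)) = sqrt(22 + 2*308) = sqrt(22 + 616) = sqrt(638)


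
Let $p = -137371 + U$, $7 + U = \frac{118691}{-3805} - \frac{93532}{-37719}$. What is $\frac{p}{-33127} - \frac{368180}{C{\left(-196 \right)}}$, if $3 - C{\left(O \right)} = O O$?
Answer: $\frac{2508011964548924327}{182631281010943545} \approx 13.733$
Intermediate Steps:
$U = - \frac{5125662134}{143520795}$ ($U = -7 + \left(\frac{118691}{-3805} - \frac{93532}{-37719}\right) = -7 + \left(118691 \left(- \frac{1}{3805}\right) - - \frac{93532}{37719}\right) = -7 + \left(- \frac{118691}{3805} + \frac{93532}{37719}\right) = -7 - \frac{4121016569}{143520795} = - \frac{5125662134}{143520795} \approx -35.714$)
$C{\left(O \right)} = 3 - O^{2}$ ($C{\left(O \right)} = 3 - O O = 3 - O^{2}$)
$p = - \frac{19720720792079}{143520795}$ ($p = -137371 - \frac{5125662134}{143520795} = - \frac{19720720792079}{143520795} \approx -1.3741 \cdot 10^{5}$)
$\frac{p}{-33127} - \frac{368180}{C{\left(-196 \right)}} = - \frac{19720720792079}{143520795 \left(-33127\right)} - \frac{368180}{3 - \left(-196\right)^{2}} = \left(- \frac{19720720792079}{143520795}\right) \left(- \frac{1}{33127}\right) - \frac{368180}{3 - 38416} = \frac{19720720792079}{4754413375965} - \frac{368180}{3 - 38416} = \frac{19720720792079}{4754413375965} - \frac{368180}{-38413} = \frac{19720720792079}{4754413375965} - - \frac{368180}{38413} = \frac{19720720792079}{4754413375965} + \frac{368180}{38413} = \frac{2508011964548924327}{182631281010943545}$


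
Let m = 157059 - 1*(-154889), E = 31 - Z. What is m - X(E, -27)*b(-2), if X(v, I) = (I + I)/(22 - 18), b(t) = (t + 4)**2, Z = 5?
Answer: 312002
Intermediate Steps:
E = 26 (E = 31 - 1*5 = 31 - 5 = 26)
b(t) = (4 + t)**2
X(v, I) = I/2 (X(v, I) = (2*I)/4 = (2*I)*(1/4) = I/2)
m = 311948 (m = 157059 + 154889 = 311948)
m - X(E, -27)*b(-2) = 311948 - (1/2)*(-27)*(4 - 2)**2 = 311948 - (-27)*2**2/2 = 311948 - (-27)*4/2 = 311948 - 1*(-54) = 311948 + 54 = 312002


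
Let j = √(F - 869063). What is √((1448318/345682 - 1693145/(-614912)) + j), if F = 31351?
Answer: √(306365740086655876146 + 176497884142492389376*I*√52357)/6642625312 ≈ 21.474 + 21.311*I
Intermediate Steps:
j = 4*I*√52357 (j = √(31351 - 869063) = √(-837712) = 4*I*√52357 ≈ 915.27*I)
√((1448318/345682 - 1693145/(-614912)) + j) = √((1448318/345682 - 1693145/(-614912)) + 4*I*√52357) = √((1448318*(1/345682) - 1693145*(-1/614912)) + 4*I*√52357) = √((724159/172841 + 1693145/614912) + 4*I*√52357) = √(737938933953/106282004992 + 4*I*√52357)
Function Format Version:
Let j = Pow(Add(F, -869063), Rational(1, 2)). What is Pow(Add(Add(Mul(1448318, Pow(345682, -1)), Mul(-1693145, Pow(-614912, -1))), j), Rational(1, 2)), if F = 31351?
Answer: Mul(Rational(1, 6642625312), Pow(Add(306365740086655876146, Mul(176497884142492389376, I, Pow(52357, Rational(1, 2)))), Rational(1, 2))) ≈ Add(21.474, Mul(21.311, I))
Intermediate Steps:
j = Mul(4, I, Pow(52357, Rational(1, 2))) (j = Pow(Add(31351, -869063), Rational(1, 2)) = Pow(-837712, Rational(1, 2)) = Mul(4, I, Pow(52357, Rational(1, 2))) ≈ Mul(915.27, I))
Pow(Add(Add(Mul(1448318, Pow(345682, -1)), Mul(-1693145, Pow(-614912, -1))), j), Rational(1, 2)) = Pow(Add(Add(Mul(1448318, Pow(345682, -1)), Mul(-1693145, Pow(-614912, -1))), Mul(4, I, Pow(52357, Rational(1, 2)))), Rational(1, 2)) = Pow(Add(Add(Mul(1448318, Rational(1, 345682)), Mul(-1693145, Rational(-1, 614912))), Mul(4, I, Pow(52357, Rational(1, 2)))), Rational(1, 2)) = Pow(Add(Add(Rational(724159, 172841), Rational(1693145, 614912)), Mul(4, I, Pow(52357, Rational(1, 2)))), Rational(1, 2)) = Pow(Add(Rational(737938933953, 106282004992), Mul(4, I, Pow(52357, Rational(1, 2)))), Rational(1, 2))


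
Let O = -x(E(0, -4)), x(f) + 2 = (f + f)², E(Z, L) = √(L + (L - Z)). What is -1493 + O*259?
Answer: 7313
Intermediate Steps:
E(Z, L) = √(-Z + 2*L)
x(f) = -2 + 4*f² (x(f) = -2 + (f + f)² = -2 + (2*f)² = -2 + 4*f²)
O = 34 (O = -(-2 + 4*(√(-1*0 + 2*(-4)))²) = -(-2 + 4*(√(0 - 8))²) = -(-2 + 4*(√(-8))²) = -(-2 + 4*(2*I*√2)²) = -(-2 + 4*(-8)) = -(-2 - 32) = -1*(-34) = 34)
-1493 + O*259 = -1493 + 34*259 = -1493 + 8806 = 7313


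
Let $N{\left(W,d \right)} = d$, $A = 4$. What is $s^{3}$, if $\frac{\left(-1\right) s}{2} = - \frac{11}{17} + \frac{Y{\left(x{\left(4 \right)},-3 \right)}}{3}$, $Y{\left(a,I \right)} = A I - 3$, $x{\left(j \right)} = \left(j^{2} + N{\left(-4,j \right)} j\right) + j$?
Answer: $\frac{7077888}{4913} \approx 1440.6$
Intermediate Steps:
$x{\left(j \right)} = j + 2 j^{2}$ ($x{\left(j \right)} = \left(j^{2} + j j\right) + j = \left(j^{2} + j^{2}\right) + j = 2 j^{2} + j = j + 2 j^{2}$)
$Y{\left(a,I \right)} = -3 + 4 I$ ($Y{\left(a,I \right)} = 4 I - 3 = -3 + 4 I$)
$s = \frac{192}{17}$ ($s = - 2 \left(- \frac{11}{17} + \frac{-3 + 4 \left(-3\right)}{3}\right) = - 2 \left(\left(-11\right) \frac{1}{17} + \left(-3 - 12\right) \frac{1}{3}\right) = - 2 \left(- \frac{11}{17} - 5\right) = \left(-2\right) \left(- \frac{96}{17}\right) = \frac{192}{17} \approx 11.294$)
$s^{3} = \left(\frac{192}{17}\right)^{3} = \frac{7077888}{4913}$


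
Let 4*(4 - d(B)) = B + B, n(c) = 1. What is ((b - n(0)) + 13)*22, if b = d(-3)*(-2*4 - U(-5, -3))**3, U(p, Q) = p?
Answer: -3003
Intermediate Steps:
d(B) = 4 - B/2 (d(B) = 4 - (B + B)/4 = 4 - B/2)
b = -297/2 (b = (4 - 1/2*(-3))*(-2*4 - 1*(-5))**3 = (4 + 3/2)*(-8 + 5)**3 = (11/2)*(-3)**3 = (11/2)*(-27) = -297/2 ≈ -148.50)
((b - n(0)) + 13)*22 = ((-297/2 - 1*1) + 13)*22 = ((-297/2 - 1) + 13)*22 = (-299/2 + 13)*22 = -273/2*22 = -3003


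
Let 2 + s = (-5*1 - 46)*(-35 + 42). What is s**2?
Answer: 128881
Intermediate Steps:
s = -359 (s = -2 + (-5*1 - 46)*(-35 + 42) = -2 + (-5 - 46)*7 = -2 - 51*7 = -2 - 357 = -359)
s**2 = (-359)**2 = 128881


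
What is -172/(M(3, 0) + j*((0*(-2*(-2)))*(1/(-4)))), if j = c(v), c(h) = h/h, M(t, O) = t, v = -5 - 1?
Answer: -172/3 ≈ -57.333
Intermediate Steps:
v = -6
c(h) = 1
j = 1
-172/(M(3, 0) + j*((0*(-2*(-2)))*(1/(-4)))) = -172/(3 + 1*((0*(-2*(-2)))*(1/(-4)))) = -172/(3 + 1*((0*4)*(1*(-1/4)))) = -172/(3 + 1*(0*(-1/4))) = -172/(3 + 1*0) = -172/(3 + 0) = -172/3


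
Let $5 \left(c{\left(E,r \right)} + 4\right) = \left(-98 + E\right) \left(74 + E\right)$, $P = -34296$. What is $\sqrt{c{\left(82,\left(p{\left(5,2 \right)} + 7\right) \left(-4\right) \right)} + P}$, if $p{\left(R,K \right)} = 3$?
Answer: $\frac{2 i \sqrt{217495}}{5} \approx 186.55 i$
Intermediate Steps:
$c{\left(E,r \right)} = -4 + \frac{\left(-98 + E\right) \left(74 + E\right)}{5}$
$\sqrt{c{\left(82,\left(p{\left(5,2 \right)} + 7\right) \left(-4\right) \right)} + P} = \sqrt{\left(- \frac{7272}{5} - \frac{1968}{5} + \frac{82^{2}}{5}\right) - 34296} = \sqrt{\left(- \frac{7272}{5} - \frac{1968}{5} + \frac{1}{5} \cdot 6724\right) - 34296} = \sqrt{\left(- \frac{7272}{5} - \frac{1968}{5} + \frac{6724}{5}\right) - 34296} = \sqrt{- \frac{2516}{5} - 34296} = \sqrt{- \frac{173996}{5}} = \frac{2 i \sqrt{217495}}{5}$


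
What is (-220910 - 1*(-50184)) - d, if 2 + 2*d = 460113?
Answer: -801563/2 ≈ -4.0078e+5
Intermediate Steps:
d = 460111/2 (d = -1 + (1/2)*460113 = -1 + 460113/2 = 460111/2 ≈ 2.3006e+5)
(-220910 - 1*(-50184)) - d = (-220910 - 1*(-50184)) - 1*460111/2 = (-220910 + 50184) - 460111/2 = -170726 - 460111/2 = -801563/2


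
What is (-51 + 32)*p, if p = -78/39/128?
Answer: 19/64 ≈ 0.29688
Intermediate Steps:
p = -1/64 (p = -78*1/39*(1/128) = -2*1/128 = -1/64 ≈ -0.015625)
(-51 + 32)*p = (-51 + 32)*(-1/64) = -19*(-1/64) = 19/64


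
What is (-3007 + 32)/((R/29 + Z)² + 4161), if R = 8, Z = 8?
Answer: -357425/508143 ≈ -0.70339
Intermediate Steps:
(-3007 + 32)/((R/29 + Z)² + 4161) = (-3007 + 32)/((8/29 + 8)² + 4161) = -2975/((8*(1/29) + 8)² + 4161) = -2975/((8/29 + 8)² + 4161) = -2975/((240/29)² + 4161) = -2975/(57600/841 + 4161) = -2975/3557001/841 = -2975*841/3557001 = -357425/508143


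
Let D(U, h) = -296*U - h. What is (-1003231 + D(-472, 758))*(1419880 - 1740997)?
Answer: 277534037409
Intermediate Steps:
D(U, h) = -h - 296*U
(-1003231 + D(-472, 758))*(1419880 - 1740997) = (-1003231 + (-1*758 - 296*(-472)))*(1419880 - 1740997) = (-1003231 + (-758 + 139712))*(-321117) = (-1003231 + 138954)*(-321117) = -864277*(-321117) = 277534037409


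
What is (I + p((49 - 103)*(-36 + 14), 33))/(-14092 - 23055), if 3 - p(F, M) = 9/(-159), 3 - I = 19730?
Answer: 1045369/1968791 ≈ 0.53097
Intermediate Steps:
I = -19727 (I = 3 - 1*19730 = 3 - 19730 = -19727)
p(F, M) = 162/53 (p(F, M) = 3 - 9/(-159) = 3 - 9*(-1)/159 = 3 - 1*(-3/53) = 3 + 3/53 = 162/53)
(I + p((49 - 103)*(-36 + 14), 33))/(-14092 - 23055) = (-19727 + 162/53)/(-14092 - 23055) = -1045369/53/(-37147) = -1045369/53*(-1/37147) = 1045369/1968791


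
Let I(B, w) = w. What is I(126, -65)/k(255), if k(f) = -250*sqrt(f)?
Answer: 13*sqrt(255)/12750 ≈ 0.016282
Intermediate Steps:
I(126, -65)/k(255) = -65*(-sqrt(255)/63750) = -(-13)*sqrt(255)/12750 = 13*sqrt(255)/12750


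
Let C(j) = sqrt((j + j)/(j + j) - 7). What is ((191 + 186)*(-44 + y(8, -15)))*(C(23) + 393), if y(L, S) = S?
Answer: -8741499 - 22243*I*sqrt(6) ≈ -8.7415e+6 - 54484.0*I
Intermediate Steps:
C(j) = I*sqrt(6) (C(j) = sqrt((2*j)/((2*j)) - 7) = sqrt((2*j)*(1/(2*j)) - 7) = sqrt(1 - 7) = sqrt(-6) = I*sqrt(6))
((191 + 186)*(-44 + y(8, -15)))*(C(23) + 393) = ((191 + 186)*(-44 - 15))*(I*sqrt(6) + 393) = (377*(-59))*(393 + I*sqrt(6)) = -22243*(393 + I*sqrt(6)) = -8741499 - 22243*I*sqrt(6)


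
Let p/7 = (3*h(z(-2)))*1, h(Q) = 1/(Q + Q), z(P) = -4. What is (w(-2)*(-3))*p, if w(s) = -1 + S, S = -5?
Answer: -189/4 ≈ -47.250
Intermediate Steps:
w(s) = -6 (w(s) = -1 - 5 = -6)
h(Q) = 1/(2*Q)
p = -21/8 (p = 7*((3*((1/2)/(-4)))*1) = 7*((3*((1/2)*(-1/4)))*1) = 7*((3*(-1/8))*1) = 7*(-3/8*1) = 7*(-3/8) = -21/8 ≈ -2.6250)
(w(-2)*(-3))*p = -6*(-3)*(-21/8) = 18*(-21/8) = -189/4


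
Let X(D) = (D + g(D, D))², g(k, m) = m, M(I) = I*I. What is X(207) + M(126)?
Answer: 187272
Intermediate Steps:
M(I) = I²
X(D) = 4*D² (X(D) = (D + D)² = (2*D)² = 4*D²)
X(207) + M(126) = 4*207² + 126² = 4*42849 + 15876 = 171396 + 15876 = 187272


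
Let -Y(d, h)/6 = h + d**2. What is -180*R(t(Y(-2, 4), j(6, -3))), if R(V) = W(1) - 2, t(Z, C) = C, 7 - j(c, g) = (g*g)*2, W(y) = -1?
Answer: 540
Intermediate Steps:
Y(d, h) = -6*h - 6*d**2 (Y(d, h) = -6*(h + d**2) = -6*h - 6*d**2)
j(c, g) = 7 - 2*g**2 (j(c, g) = 7 - g*g*2 = 7 - g**2*2 = 7 - 2*g**2)
R(V) = -3 (R(V) = -1 - 2 = -3)
-180*R(t(Y(-2, 4), j(6, -3))) = -180*(-3) = 540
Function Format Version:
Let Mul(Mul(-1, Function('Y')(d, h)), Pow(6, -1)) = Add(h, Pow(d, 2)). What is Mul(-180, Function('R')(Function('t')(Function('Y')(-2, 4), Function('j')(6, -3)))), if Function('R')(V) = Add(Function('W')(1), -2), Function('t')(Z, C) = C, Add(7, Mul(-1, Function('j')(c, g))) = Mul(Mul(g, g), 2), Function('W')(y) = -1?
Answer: 540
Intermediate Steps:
Function('Y')(d, h) = Add(Mul(-6, h), Mul(-6, Pow(d, 2))) (Function('Y')(d, h) = Mul(-6, Add(h, Pow(d, 2))) = Add(Mul(-6, h), Mul(-6, Pow(d, 2))))
Function('j')(c, g) = Add(7, Mul(-2, Pow(g, 2))) (Function('j')(c, g) = Add(7, Mul(-1, Mul(Mul(g, g), 2))) = Add(7, Mul(-1, Mul(Pow(g, 2), 2))) = Add(7, Mul(-1, Mul(2, Pow(g, 2)))) = Add(7, Mul(-2, Pow(g, 2))))
Function('R')(V) = -3 (Function('R')(V) = Add(-1, -2) = -3)
Mul(-180, Function('R')(Function('t')(Function('Y')(-2, 4), Function('j')(6, -3)))) = Mul(-180, -3) = 540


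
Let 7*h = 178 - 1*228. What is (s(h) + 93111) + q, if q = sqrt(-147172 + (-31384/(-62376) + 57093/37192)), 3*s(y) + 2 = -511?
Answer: 92940 + I*sqrt(3093950210521009626246)/144993012 ≈ 92940.0 + 383.63*I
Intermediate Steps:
h = -50/7 (h = (178 - 1*228)/7 = (178 - 228)/7 = (1/7)*(-50) = -50/7 ≈ -7.1429)
s(y) = -171 (s(y) = -2/3 + (1/3)*(-511) = -2/3 - 511/3 = -171)
q = I*sqrt(3093950210521009626246)/144993012 (q = sqrt(-147172 + (-31384*(-1/62376) + 57093*(1/37192))) = sqrt(-147172 + (3923/7797 + 57093/37192)) = sqrt(-147172 + 591058337/289986024) = sqrt(-42677232065791/289986024) = I*sqrt(3093950210521009626246)/144993012 ≈ 383.63*I)
(s(h) + 93111) + q = (-171 + 93111) + I*sqrt(3093950210521009626246)/144993012 = 92940 + I*sqrt(3093950210521009626246)/144993012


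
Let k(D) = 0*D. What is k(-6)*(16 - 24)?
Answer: 0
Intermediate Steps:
k(D) = 0
k(-6)*(16 - 24) = 0*(16 - 24) = 0*(-8) = 0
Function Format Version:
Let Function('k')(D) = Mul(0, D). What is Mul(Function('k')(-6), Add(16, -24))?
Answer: 0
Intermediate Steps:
Function('k')(D) = 0
Mul(Function('k')(-6), Add(16, -24)) = Mul(0, Add(16, -24)) = Mul(0, -8) = 0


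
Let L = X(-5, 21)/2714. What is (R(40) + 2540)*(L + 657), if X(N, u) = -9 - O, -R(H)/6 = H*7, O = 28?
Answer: 766716230/1357 ≈ 5.6501e+5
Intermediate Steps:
R(H) = -42*H (R(H) = -6*H*7 = -42*H)
X(N, u) = -37 (X(N, u) = -9 - 1*28 = -9 - 28 = -37)
L = -37/2714 ≈ -0.013633
(R(40) + 2540)*(L + 657) = (-42*40 + 2540)*(-37/2714 + 657) = (-1680 + 2540)*(1783061/2714) = 860*(1783061/2714) = 766716230/1357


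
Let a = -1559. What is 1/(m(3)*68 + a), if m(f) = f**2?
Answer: -1/947 ≈ -0.0010560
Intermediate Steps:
1/(m(3)*68 + a) = 1/(3**2*68 - 1559) = 1/(9*68 - 1559) = 1/(612 - 1559) = 1/(-947) = -1/947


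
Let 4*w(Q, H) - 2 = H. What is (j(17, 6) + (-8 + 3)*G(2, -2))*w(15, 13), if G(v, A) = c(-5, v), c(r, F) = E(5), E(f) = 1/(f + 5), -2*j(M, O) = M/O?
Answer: -115/16 ≈ -7.1875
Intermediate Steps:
j(M, O) = -M/(2*O)
w(Q, H) = 1/2 + H/4
E(f) = 1/(5 + f)
c(r, F) = 1/10 (c(r, F) = 1/(5 + 5) = 1/10)
G(v, A) = 1/10
(j(17, 6) + (-8 + 3)*G(2, -2))*w(15, 13) = (-1/2*17/6 + (-8 + 3)*(1/10))*(1/2 + (1/4)*13) = (-1/2*17*1/6 - 5*1/10)*(1/2 + 13/4) = (-17/12 - 1/2)*(15/4) = -23/12*15/4 = -115/16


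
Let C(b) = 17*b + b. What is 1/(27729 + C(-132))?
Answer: 1/25353 ≈ 3.9443e-5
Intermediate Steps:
C(b) = 18*b
1/(27729 + C(-132)) = 1/(27729 + 18*(-132)) = 1/(27729 - 2376) = 1/25353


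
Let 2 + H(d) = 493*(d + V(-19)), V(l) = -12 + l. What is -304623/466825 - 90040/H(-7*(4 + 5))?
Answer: 3489434336/2704317225 ≈ 1.2903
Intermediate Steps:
H(d) = -15285 + 493*d (H(d) = -2 + 493*(d + (-12 - 19)) = -2 + 493*(d - 31) = -2 + 493*(-31 + d) = -2 + (-15283 + 493*d) = -15285 + 493*d)
-304623/466825 - 90040/H(-7*(4 + 5)) = -304623/466825 - 90040/(-15285 + 493*(-7*(4 + 5))) = -304623*1/466825 - 90040/(-15285 + 493*(-7*9)) = -304623/466825 - 90040/(-15285 + 493*(-63)) = -304623/466825 - 90040/(-15285 - 31059) = -304623/466825 - 90040/(-46344) = -304623/466825 - 90040*(-1/46344) = -304623/466825 + 11255/5793 = 3489434336/2704317225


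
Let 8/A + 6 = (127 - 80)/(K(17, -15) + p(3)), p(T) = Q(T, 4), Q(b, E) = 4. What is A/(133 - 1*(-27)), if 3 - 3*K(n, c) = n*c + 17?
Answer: -253/27540 ≈ -0.0091866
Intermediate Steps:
K(n, c) = -14/3 - c*n/3 (K(n, c) = 1 - (n*c + 17)/3 = 1 - (c*n + 17)/3 = 1 - (17 + c*n)/3 = 1 + (-17/3 - c*n/3) = -14/3 - c*n/3)
p(T) = 4
A = -2024/1377 (A = 8/(-6 + (127 - 80)/((-14/3 - 1/3*(-15)*17) + 4)) = 8/(-6 + 47/((-14/3 + 85) + 4)) = 8/(-6 + 47/(241/3 + 4)) = 8/(-6 + 47/(253/3)) = 8/(-6 + 47*(3/253)) = 8/(-6 + 141/253) = 8/(-1377/253) = 8*(-253/1377) = -2024/1377 ≈ -1.4699)
A/(133 - 1*(-27)) = -2024/(1377*(133 - 1*(-27))) = -2024/(1377*(133 + 27)) = -2024/1377/160 = -2024/1377*1/160 = -253/27540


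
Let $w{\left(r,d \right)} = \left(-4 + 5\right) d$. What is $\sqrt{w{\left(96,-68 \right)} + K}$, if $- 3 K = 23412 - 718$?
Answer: $\frac{107 i \sqrt{6}}{3} \approx 87.365 i$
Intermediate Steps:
$w{\left(r,d \right)} = d$ ($w{\left(r,d \right)} = 1 d = d$)
$K = - \frac{22694}{3}$ ($K = - \frac{23412 - 718}{3} = \left(- \frac{1}{3}\right) 22694 = - \frac{22694}{3} \approx -7564.7$)
$\sqrt{w{\left(96,-68 \right)} + K} = \sqrt{-68 - \frac{22694}{3}} = \sqrt{- \frac{22898}{3}} = \frac{107 i \sqrt{6}}{3}$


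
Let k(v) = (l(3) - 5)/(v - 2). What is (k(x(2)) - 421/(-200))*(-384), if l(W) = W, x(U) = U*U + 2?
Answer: -15408/25 ≈ -616.32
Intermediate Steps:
x(U) = 2 + U² (x(U) = U² + 2 = 2 + U²)
k(v) = -2/(-2 + v) (k(v) = (3 - 5)/(v - 2) = -2/(-2 + v))
(k(x(2)) - 421/(-200))*(-384) = (-2/(-2 + (2 + 2²)) - 421/(-200))*(-384) = (-2/(-2 + (2 + 4)) - 421*(-1/200))*(-384) = (-2/(-2 + 6) + 421/200)*(-384) = (-2/4 + 421/200)*(-384) = (-2*¼ + 421/200)*(-384) = (-½ + 421/200)*(-384) = (321/200)*(-384) = -15408/25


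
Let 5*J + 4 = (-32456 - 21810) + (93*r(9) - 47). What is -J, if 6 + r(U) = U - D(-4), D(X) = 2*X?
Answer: 53294/5 ≈ 10659.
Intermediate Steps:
r(U) = 2 + U (r(U) = -6 + (U - 2*(-4)) = -6 + (U - 1*(-8)) = -6 + (U + 8) = -6 + (8 + U) = 2 + U)
J = -53294/5 (J = -4/5 + ((-32456 - 21810) + (93*(2 + 9) - 47))/5 = -4/5 + (-54266 + (93*11 - 47))/5 = -4/5 + (-54266 + (1023 - 47))/5 = -4/5 + (-54266 + 976)/5 = -4/5 + (1/5)*(-53290) = -4/5 - 10658 = -53294/5 ≈ -10659.)
-J = -1*(-53294/5) = 53294/5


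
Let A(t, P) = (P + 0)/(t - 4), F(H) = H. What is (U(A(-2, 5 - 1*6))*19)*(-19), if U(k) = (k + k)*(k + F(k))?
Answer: -361/9 ≈ -40.111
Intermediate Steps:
A(t, P) = P/(-4 + t)
U(k) = 4*k² (U(k) = (k + k)*(k + k) = (2*k)*(2*k) = 4*k²)
(U(A(-2, 5 - 1*6))*19)*(-19) = ((4*((5 - 1*6)/(-4 - 2))²)*19)*(-19) = ((4*((5 - 6)/(-6))²)*19)*(-19) = ((4*(-1*(-⅙))²)*19)*(-19) = ((4*(⅙)²)*19)*(-19) = ((4*(1/36))*19)*(-19) = ((⅑)*19)*(-19) = (19/9)*(-19) = -361/9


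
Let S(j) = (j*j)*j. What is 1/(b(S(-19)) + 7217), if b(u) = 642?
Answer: 1/7859 ≈ 0.00012724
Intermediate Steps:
S(j) = j**3 (S(j) = j**2*j = j**3)
1/(b(S(-19)) + 7217) = 1/(642 + 7217) = 1/7859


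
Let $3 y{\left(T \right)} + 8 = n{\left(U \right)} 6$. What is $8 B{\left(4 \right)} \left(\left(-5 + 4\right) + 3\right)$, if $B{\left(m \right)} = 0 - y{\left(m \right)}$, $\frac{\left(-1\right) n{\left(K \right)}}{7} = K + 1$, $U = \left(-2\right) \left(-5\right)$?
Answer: $\frac{7520}{3} \approx 2506.7$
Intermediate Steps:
$U = 10$
$n{\left(K \right)} = -7 - 7 K$ ($n{\left(K \right)} = - 7 \left(K + 1\right) = - 7 \left(1 + K\right) = -7 - 7 K$)
$y{\left(T \right)} = - \frac{470}{3}$ ($y{\left(T \right)} = - \frac{8}{3} + \frac{\left(-7 - 70\right) 6}{3} = - \frac{8}{3} + \frac{\left(-77\right) 6}{3} = - \frac{8}{3} + \frac{1}{3} \left(-462\right) = - \frac{8}{3} - 154 = - \frac{470}{3}$)
$B{\left(m \right)} = \frac{470}{3}$ ($B{\left(m \right)} = 0 - - \frac{470}{3} = 0 + \frac{470}{3} = \frac{470}{3}$)
$8 B{\left(4 \right)} \left(\left(-5 + 4\right) + 3\right) = 8 \cdot \frac{470}{3} \left(\left(-5 + 4\right) + 3\right) = \frac{3760 \left(-1 + 3\right)}{3} = \frac{3760}{3} \cdot 2 = \frac{7520}{3}$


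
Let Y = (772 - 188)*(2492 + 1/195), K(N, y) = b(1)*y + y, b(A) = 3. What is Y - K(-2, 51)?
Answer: 283749764/195 ≈ 1.4551e+6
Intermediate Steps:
K(N, y) = 4*y (K(N, y) = 3*y + y = 4*y)
Y = 283789544/195 (Y = 584*(2492 + 1/195) = 584*(485941/195) = 283789544/195 ≈ 1.4553e+6)
Y - K(-2, 51) = 283789544/195 - 4*51 = 283789544/195 - 1*204 = 283789544/195 - 204 = 283749764/195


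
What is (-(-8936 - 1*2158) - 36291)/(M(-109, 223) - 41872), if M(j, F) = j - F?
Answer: 8399/14068 ≈ 0.59703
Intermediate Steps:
(-(-8936 - 1*2158) - 36291)/(M(-109, 223) - 41872) = (-(-8936 - 1*2158) - 36291)/((-109 - 1*223) - 41872) = (-(-8936 - 2158) - 36291)/((-109 - 223) - 41872) = (-1*(-11094) - 36291)/(-332 - 41872) = (11094 - 36291)/(-42204) = -25197*(-1/42204) = 8399/14068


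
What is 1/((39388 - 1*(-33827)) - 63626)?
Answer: 1/9589 ≈ 0.00010429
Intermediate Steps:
1/((39388 - 1*(-33827)) - 63626) = 1/((39388 + 33827) - 63626) = 1/(73215 - 63626) = 1/9589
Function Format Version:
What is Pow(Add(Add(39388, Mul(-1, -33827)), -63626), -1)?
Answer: Rational(1, 9589) ≈ 0.00010429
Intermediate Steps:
Pow(Add(Add(39388, Mul(-1, -33827)), -63626), -1) = Pow(Add(Add(39388, 33827), -63626), -1) = Pow(Add(73215, -63626), -1) = Pow(9589, -1) = Rational(1, 9589)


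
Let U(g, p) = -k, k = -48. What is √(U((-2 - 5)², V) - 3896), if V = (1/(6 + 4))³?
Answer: 2*I*√962 ≈ 62.032*I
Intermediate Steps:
V = 1/1000 (V = (1/10)³ = (⅒)³ = 1/1000 ≈ 0.0010000)
U(g, p) = 48 (U(g, p) = -1*(-48) = 48)
√(U((-2 - 5)², V) - 3896) = √(48 - 3896) = √(-3848) = 2*I*√962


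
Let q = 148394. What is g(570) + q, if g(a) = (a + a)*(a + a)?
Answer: 1447994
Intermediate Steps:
g(a) = 4*a**2 (g(a) = (2*a)*(2*a) = 4*a**2)
g(570) + q = 4*570**2 + 148394 = 4*324900 + 148394 = 1299600 + 148394 = 1447994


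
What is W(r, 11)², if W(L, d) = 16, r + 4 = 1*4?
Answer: 256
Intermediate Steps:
r = 0 (r = -4 + 1*4 = -4 + 4 = 0)
W(r, 11)² = 16² = 256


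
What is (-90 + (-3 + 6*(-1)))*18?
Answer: -1782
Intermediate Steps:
(-90 + (-3 + 6*(-1)))*18 = (-90 + (-3 - 6))*18 = (-90 - 9)*18 = -99*18 = -1782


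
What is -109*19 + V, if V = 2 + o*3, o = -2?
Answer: -2075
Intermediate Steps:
V = -4 (V = 2 - 2*3 = 2 - 6 = -4)
-109*19 + V = -109*19 - 4 = -2071 - 4 = -2075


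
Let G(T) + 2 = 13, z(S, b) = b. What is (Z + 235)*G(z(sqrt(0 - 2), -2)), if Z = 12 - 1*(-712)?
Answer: 10549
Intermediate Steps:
G(T) = 11 (G(T) = -2 + 13 = 11)
Z = 724 (Z = 12 + 712 = 724)
(Z + 235)*G(z(sqrt(0 - 2), -2)) = (724 + 235)*11 = 959*11 = 10549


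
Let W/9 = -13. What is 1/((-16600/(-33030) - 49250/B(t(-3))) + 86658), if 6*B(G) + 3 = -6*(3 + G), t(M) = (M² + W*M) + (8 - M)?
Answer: 2473947/214713887966 ≈ 1.1522e-5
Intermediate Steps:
W = -117 (W = 9*(-13) = -117)
t(M) = 8 + M² - 118*M (t(M) = (M² - 117*M) + (8 - M) = 8 + M² - 118*M)
B(G) = -7/2 - G (B(G) = -½ + (-6*(3 + G))/6 = -½ + (-18 - 6*G)/6 = -½ + (-3 - G) = -7/2 - G)
1/((-16600/(-33030) - 49250/B(t(-3))) + 86658) = 1/((-16600/(-33030) - 49250/(-7/2 - (8 + (-3)² - 118*(-3)))) + 86658) = 1/((-16600*(-1/33030) - 49250/(-7/2 - (8 + 9 + 354))) + 86658) = 1/((1660/3303 - 49250/(-7/2 - 1*371)) + 86658) = 1/((1660/3303 - 49250/(-7/2 - 371)) + 86658) = 1/((1660/3303 - 49250/(-749/2)) + 86658) = 1/((1660/3303 - 49250*(-2/749)) + 86658) = 1/((1660/3303 + 98500/749) + 86658) = 1/(326588840/2473947 + 86658) = 1/(214713887966/2473947) = 2473947/214713887966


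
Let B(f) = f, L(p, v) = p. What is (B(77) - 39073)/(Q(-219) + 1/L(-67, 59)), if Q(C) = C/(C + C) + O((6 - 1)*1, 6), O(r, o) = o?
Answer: -5225464/869 ≈ -6013.2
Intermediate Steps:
Q(C) = 13/2 (Q(C) = C/(C + C) + 6 = C/((2*C)) + 6 = (1/(2*C))*C + 6 = ½ + 6 = 13/2)
(B(77) - 39073)/(Q(-219) + 1/L(-67, 59)) = (77 - 39073)/(13/2 + 1/(-67)) = -38996/(13/2 - 1/67) = -38996/869/134 = -38996*134/869 = -5225464/869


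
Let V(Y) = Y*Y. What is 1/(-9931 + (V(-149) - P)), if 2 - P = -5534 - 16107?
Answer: -1/9373 ≈ -0.00010669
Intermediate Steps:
P = 21643 (P = 2 - (-5534 - 16107) = 2 - 1*(-21641) = 2 + 21641 = 21643)
V(Y) = Y²
1/(-9931 + (V(-149) - P)) = 1/(-9931 + ((-149)² - 1*21643)) = 1/(-9931 + (22201 - 21643)) = 1/(-9931 + 558) = 1/(-9373) = -1/9373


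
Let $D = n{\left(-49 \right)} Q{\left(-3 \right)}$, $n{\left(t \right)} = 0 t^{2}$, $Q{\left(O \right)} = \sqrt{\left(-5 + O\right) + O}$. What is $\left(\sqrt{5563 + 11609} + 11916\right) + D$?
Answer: $11916 + 18 \sqrt{53} \approx 12047.0$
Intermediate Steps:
$Q{\left(O \right)} = \sqrt{-5 + 2 O}$
$n{\left(t \right)} = 0$
$D = 0$ ($D = 0 \sqrt{-5 + 2 \left(-3\right)} = 0 \sqrt{-5 - 6} = 0 \sqrt{-11} = 0 i \sqrt{11} = 0$)
$\left(\sqrt{5563 + 11609} + 11916\right) + D = \left(\sqrt{5563 + 11609} + 11916\right) + 0 = \left(\sqrt{17172} + 11916\right) + 0 = \left(18 \sqrt{53} + 11916\right) + 0 = \left(11916 + 18 \sqrt{53}\right) + 0 = 11916 + 18 \sqrt{53}$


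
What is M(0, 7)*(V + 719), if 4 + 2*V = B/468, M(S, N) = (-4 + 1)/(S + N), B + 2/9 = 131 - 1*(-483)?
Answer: -1511383/4914 ≈ -307.57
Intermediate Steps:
B = 5524/9 (B = -2/9 + (131 - 1*(-483)) = -2/9 + (131 + 483) = -2/9 + 614 = 5524/9 ≈ 613.78)
M(S, N) = -3/(N + S)
V = -2831/2106 (V = -2 + ((5524/9)/468)/2 = -2 + ((5524/9)*(1/468))/2 = -2 + (½)*(1381/1053) = -2 + 1381/2106 = -2831/2106 ≈ -1.3443)
M(0, 7)*(V + 719) = (-3/(7 + 0))*(-2831/2106 + 719) = -3/7*(1511383/2106) = -3*⅐*(1511383/2106) = -3/7*1511383/2106 = -1511383/4914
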